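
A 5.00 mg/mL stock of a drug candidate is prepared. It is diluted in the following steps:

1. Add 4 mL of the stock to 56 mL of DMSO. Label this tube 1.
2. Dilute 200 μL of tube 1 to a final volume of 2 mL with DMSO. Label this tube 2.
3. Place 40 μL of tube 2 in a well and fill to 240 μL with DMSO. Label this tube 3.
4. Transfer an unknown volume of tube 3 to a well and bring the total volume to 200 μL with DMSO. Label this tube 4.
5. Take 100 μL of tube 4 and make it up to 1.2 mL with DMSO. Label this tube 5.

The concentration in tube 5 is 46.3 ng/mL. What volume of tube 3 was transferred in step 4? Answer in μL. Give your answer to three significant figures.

Step 1: 4 mL + 56 mL = 60 mL total → factor 60/4 = 15
Step 2: 200 μL brought to 2 mL → factor 2000/200 = 10
Step 3: 40 μL brought to 240 μL → factor 240/40 = 6
Step 4: v brought to 200 μL → factor = 200 μL/v
Step 5: 100 μL brought to 1.2 mL → factor 1200/100 = 12
Product of known-step factors = 10800
Overall factor = 5.00 mg/mL / (46.3 ng/mL) = 1.0799 × 10^5
Step-4 factor = 1.0799 × 10^5 / 10800 = 9.9992
v = 200 μL / 9.9992 = 20.0 μL

20.0 μL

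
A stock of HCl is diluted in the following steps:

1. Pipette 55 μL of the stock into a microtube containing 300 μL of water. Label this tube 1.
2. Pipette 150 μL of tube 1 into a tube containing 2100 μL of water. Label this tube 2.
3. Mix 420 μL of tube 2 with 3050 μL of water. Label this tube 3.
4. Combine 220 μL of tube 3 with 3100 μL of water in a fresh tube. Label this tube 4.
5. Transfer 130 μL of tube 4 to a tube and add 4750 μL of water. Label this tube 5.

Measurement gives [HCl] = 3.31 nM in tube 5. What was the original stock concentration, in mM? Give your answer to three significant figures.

1.50 mM

Step 1: 55 μL + 300 μL = 355 μL total → factor 355/55 = 6.4545
Step 2: 150 μL + 2100 μL = 2250 μL total → factor 2250/150 = 15
Step 3: 420 μL + 3050 μL = 3470 μL total → factor 3470/420 = 8.2619
Step 4: 220 μL + 3100 μL = 3320 μL total → factor 3320/220 = 15.091
Step 5: 130 μL + 4750 μL = 4880 μL total → factor 4880/130 = 37.538
Overall dilution factor = 6.4545 × 15 × 8.2619 × 15.091 × 37.538 = 4.5314 × 10^5
Stock = 3.31 nM × 4.5314 × 10^5 = 1.500 × 10^6 nM = 1.50 mM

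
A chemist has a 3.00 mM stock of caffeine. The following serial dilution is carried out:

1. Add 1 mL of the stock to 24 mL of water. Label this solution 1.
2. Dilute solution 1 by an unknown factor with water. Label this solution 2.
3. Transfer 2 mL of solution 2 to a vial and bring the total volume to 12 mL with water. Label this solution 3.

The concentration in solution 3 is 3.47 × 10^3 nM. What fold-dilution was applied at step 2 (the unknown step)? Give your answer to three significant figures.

5.76-fold

Step 1: 1 mL + 24 mL = 25 mL total → factor 25/1 = 25
Step 2: unknown factor x
Step 3: 2 mL brought to 12 mL → factor 12/2 = 6
Product of known-step factors = 150
Overall factor = 3.00 mM / (3.47 × 10^3 nM) = 864.55
x = 864.55 / 150 = 5.76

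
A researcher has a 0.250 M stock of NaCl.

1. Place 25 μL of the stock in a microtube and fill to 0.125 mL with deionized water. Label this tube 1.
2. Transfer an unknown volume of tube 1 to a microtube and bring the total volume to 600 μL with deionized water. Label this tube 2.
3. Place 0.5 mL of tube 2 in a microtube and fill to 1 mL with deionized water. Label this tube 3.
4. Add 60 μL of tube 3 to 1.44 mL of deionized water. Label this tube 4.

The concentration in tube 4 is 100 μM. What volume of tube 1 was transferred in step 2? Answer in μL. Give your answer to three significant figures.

60.0 μL

Step 1: 25 μL brought to 0.125 mL → factor 125/25 = 5
Step 2: v brought to 600 μL → factor = 600 μL/v
Step 3: 0.5 mL brought to 1 mL → factor 1/0.5 = 2
Step 4: 60 μL + 1.44 mL = 1500 μL total → factor 1500/60 = 25
Product of known-step factors = 250
Overall factor = 0.250 M / (100 μM) = 2500
Step-2 factor = 2500 / 250 = 10
v = 600 μL / 10 = 60.0 μL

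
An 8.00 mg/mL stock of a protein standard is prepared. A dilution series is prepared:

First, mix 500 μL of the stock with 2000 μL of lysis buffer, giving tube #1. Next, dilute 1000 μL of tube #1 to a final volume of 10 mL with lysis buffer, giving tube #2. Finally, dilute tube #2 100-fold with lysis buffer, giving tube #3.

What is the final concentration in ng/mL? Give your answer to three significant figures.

Step 1: 500 μL + 2000 μL = 2500 μL total → factor 2500/500 = 5
Step 2: 1000 μL brought to 10 mL → factor 10000/1000 = 10
Step 3: 100-fold → factor 100
Overall dilution factor = 5 × 10 × 100 = 5000
Final = 8.00 mg/mL / 5000 = 0.001600 mg/mL = 1.60 × 10^3 ng/mL

1.60 × 10^3 ng/mL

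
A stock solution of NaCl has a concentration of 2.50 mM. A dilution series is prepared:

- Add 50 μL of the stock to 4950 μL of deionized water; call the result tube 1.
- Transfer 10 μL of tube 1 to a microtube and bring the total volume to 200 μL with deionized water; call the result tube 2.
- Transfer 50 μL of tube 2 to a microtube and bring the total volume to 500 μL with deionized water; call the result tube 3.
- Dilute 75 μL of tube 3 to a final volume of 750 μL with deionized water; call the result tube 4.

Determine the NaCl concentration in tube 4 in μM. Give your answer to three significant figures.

0.0125 μM

Step 1: 50 μL + 4950 μL = 5000 μL total → factor 5000/50 = 100
Step 2: 10 μL brought to 200 μL → factor 200/10 = 20
Step 3: 50 μL brought to 500 μL → factor 500/50 = 10
Step 4: 75 μL brought to 750 μL → factor 750/75 = 10
Overall dilution factor = 100 × 20 × 10 × 10 = 2 × 10^5
Final = 2.50 mM / 2 × 10^5 = 1.250 × 10^-5 mM = 0.0125 μM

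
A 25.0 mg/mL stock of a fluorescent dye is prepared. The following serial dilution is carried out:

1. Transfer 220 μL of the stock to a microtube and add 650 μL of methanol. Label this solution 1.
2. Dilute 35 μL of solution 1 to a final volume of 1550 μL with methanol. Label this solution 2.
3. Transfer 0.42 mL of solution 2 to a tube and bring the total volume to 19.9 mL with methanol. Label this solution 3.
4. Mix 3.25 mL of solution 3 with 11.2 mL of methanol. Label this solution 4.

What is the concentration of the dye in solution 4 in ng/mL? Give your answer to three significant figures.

Step 1: 220 μL + 650 μL = 870 μL total → factor 870/220 = 3.9545
Step 2: 35 μL brought to 1550 μL → factor 1550/35 = 44.286
Step 3: 0.42 mL brought to 19.9 mL → factor 19.9/0.42 = 47.381
Step 4: 3.25 mL + 11.2 mL = 14.45 mL total → factor 14.45/3.25 = 4.4462
Overall dilution factor = 3.9545 × 44.286 × 47.381 × 4.4462 = 36893
Final = 25.0 mg/mL / 36893 = 0.0006776 mg/mL = 678 ng/mL

678 ng/mL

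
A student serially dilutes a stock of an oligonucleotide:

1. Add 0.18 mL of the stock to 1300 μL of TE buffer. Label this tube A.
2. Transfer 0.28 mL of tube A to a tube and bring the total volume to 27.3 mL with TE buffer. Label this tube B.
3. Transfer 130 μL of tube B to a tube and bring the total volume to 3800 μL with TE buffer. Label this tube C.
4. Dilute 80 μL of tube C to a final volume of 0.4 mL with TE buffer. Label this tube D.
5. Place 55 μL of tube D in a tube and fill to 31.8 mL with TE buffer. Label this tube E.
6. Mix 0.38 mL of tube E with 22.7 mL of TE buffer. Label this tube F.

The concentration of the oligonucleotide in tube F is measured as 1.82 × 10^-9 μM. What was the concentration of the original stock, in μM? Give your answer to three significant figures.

Step 1: 0.18 mL + 1300 μL = 1.48 mL total → factor 1.48/0.18 = 8.2222
Step 2: 0.28 mL brought to 27.3 mL → factor 27.3/0.28 = 97.5
Step 3: 130 μL brought to 3800 μL → factor 3800/130 = 29.231
Step 4: 80 μL brought to 0.4 mL → factor 400/80 = 5
Step 5: 55 μL brought to 31.8 mL → factor 31800/55 = 578.18
Step 6: 0.38 mL + 22.7 mL = 23.08 mL total → factor 23.08/0.38 = 60.737
Overall dilution factor = 8.2222 × 97.5 × 29.231 × 5 × 578.18 × 60.737 = 4.1145 × 10^9
Stock = 1.82 × 10^-9 μM × 4.1145 × 10^9 = 7.49 μM

7.49 μM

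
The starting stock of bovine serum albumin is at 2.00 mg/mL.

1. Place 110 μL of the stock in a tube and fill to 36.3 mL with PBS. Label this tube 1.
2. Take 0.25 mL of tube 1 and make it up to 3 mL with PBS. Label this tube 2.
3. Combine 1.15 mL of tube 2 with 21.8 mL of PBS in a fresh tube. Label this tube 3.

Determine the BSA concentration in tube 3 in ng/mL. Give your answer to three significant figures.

Step 1: 110 μL brought to 36.3 mL → factor 36300/110 = 330
Step 2: 0.25 mL brought to 3 mL → factor 3/0.25 = 12
Step 3: 1.15 mL + 21.8 mL = 22.95 mL total → factor 22.95/1.15 = 19.957
Overall dilution factor = 330 × 12 × 19.957 = 79028
Final = 2.00 mg/mL / 79028 = 2.531 × 10^-5 mg/mL = 25.3 ng/mL

25.3 ng/mL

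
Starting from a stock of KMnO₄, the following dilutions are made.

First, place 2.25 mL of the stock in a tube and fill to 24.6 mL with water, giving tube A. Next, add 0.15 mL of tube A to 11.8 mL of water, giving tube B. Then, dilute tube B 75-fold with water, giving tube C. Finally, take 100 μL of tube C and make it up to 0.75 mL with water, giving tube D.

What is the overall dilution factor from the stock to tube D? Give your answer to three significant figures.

Step 1: 2.25 mL brought to 24.6 mL → factor 24.6/2.25 = 10.933
Step 2: 0.15 mL + 11.8 mL = 11.95 mL total → factor 11.95/0.15 = 79.667
Step 3: 75-fold → factor 75
Step 4: 100 μL brought to 0.75 mL → factor 750/100 = 7.5
Overall dilution factor = 10.933 × 79.667 × 75 × 7.5 = 4.8995 × 10^5

4.90 × 10^5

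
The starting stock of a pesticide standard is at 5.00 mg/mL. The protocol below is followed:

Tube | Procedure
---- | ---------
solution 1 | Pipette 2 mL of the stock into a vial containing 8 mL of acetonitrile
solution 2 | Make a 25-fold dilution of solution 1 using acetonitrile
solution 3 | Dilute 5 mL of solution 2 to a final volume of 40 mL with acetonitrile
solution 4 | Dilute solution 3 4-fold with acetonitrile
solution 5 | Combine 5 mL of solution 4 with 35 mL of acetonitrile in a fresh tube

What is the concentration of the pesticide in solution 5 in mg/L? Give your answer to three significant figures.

Step 1: 2 mL + 8 mL = 10 mL total → factor 10/2 = 5
Step 2: 25-fold → factor 25
Step 3: 5 mL brought to 40 mL → factor 40/5 = 8
Step 4: 4-fold → factor 4
Step 5: 5 mL + 35 mL = 40 mL total → factor 40/5 = 8
Dilution factor through solution 5 = 5 × 25 × 8 × 4 × 8 = 32000
[solution 5] = 5.00 mg/mL / 32000 = 0.0001563 mg/mL = 0.156 mg/L

0.156 mg/L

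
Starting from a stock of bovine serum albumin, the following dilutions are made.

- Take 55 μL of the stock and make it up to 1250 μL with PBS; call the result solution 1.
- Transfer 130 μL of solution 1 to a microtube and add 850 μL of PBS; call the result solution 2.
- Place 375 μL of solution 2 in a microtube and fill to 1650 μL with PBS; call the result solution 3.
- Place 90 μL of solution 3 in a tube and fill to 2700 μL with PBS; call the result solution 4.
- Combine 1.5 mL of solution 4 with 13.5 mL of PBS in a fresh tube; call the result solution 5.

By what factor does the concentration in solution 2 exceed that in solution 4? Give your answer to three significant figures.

132

Step 1: 55 μL brought to 1250 μL → factor 1250/55 = 22.727
Step 2: 130 μL + 850 μL = 980 μL total → factor 980/130 = 7.5385
Step 3: 375 μL brought to 1650 μL → factor 1650/375 = 4.4
Step 4: 90 μL brought to 2700 μL → factor 2700/90 = 30
Dilution factor to solution 2 = 171.33; to solution 4 = 22615
[solution 2]/[solution 4] = (factor to solution 4)/(factor to solution 2) = 22615/171.33 = 132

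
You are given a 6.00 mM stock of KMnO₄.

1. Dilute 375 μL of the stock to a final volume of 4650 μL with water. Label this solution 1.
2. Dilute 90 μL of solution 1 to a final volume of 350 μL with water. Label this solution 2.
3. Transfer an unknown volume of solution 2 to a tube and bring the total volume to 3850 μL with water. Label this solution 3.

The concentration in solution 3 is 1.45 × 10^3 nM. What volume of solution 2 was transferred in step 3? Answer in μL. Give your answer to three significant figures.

44.9 μL

Step 1: 375 μL brought to 4650 μL → factor 4650/375 = 12.4
Step 2: 90 μL brought to 350 μL → factor 350/90 = 3.8889
Step 3: v brought to 3850 μL → factor = 3850 μL/v
Product of known-step factors = 48.222
Overall factor = 6.00 mM / (1.45 × 10^3 nM) = 4137.9
Step-3 factor = 4137.9 / 48.222 = 85.81
v = 3850 μL / 85.81 = 44.9 μL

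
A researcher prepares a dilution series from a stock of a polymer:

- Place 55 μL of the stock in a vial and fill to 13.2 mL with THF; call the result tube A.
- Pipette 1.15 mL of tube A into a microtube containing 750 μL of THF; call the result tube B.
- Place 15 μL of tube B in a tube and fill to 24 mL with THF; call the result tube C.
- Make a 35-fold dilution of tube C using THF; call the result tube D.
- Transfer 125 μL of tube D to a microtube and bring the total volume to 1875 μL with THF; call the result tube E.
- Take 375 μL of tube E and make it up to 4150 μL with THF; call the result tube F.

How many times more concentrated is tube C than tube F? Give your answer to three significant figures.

5.81 × 10^3

Step 1: 55 μL brought to 13.2 mL → factor 13200/55 = 240
Step 2: 1.15 mL + 750 μL = 1.9 mL total → factor 1.9/1.15 = 1.6522
Step 3: 15 μL brought to 24 mL → factor 24000/15 = 1600
Step 4: 35-fold → factor 35
Step 5: 125 μL brought to 1875 μL → factor 1875/125 = 15
Step 6: 375 μL brought to 4150 μL → factor 4150/375 = 11.067
Dilution factor to tube C = 6.3443 × 10^5; to tube F = 3.6861 × 10^9
[tube C]/[tube F] = (factor to tube F)/(factor to tube C) = 3.6861 × 10^9/6.3443 × 10^5 = 5.81 × 10^3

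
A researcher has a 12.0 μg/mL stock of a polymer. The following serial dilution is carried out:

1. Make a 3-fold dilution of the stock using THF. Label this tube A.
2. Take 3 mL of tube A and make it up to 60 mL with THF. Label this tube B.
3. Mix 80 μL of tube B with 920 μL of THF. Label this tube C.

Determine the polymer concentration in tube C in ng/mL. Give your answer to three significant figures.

16.0 ng/mL

Step 1: 3-fold → factor 3
Step 2: 3 mL brought to 60 mL → factor 60/3 = 20
Step 3: 80 μL + 920 μL = 1000 μL total → factor 1000/80 = 12.5
Overall dilution factor = 3 × 20 × 12.5 = 750
Final = 12.0 μg/mL / 750 = 0.01600 μg/mL = 16.0 ng/mL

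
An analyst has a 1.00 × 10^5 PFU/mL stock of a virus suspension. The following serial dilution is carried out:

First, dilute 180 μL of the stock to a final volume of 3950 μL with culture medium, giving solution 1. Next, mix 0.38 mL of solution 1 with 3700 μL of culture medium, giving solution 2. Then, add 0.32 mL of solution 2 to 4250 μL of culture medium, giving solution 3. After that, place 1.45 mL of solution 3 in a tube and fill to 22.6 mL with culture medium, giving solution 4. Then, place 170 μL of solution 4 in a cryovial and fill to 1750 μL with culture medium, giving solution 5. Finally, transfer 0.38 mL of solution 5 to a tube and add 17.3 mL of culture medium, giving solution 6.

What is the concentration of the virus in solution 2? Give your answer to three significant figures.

Step 1: 180 μL brought to 3950 μL → factor 3950/180 = 21.944
Step 2: 0.38 mL + 3700 μL = 4.08 mL total → factor 4.08/0.38 = 10.737
Dilution factor through solution 2 = 21.944 × 10.737 = 235.61
[solution 2] = 1.00 × 10^5 PFU/mL / 235.61 = 424 PFU/mL

424 PFU/mL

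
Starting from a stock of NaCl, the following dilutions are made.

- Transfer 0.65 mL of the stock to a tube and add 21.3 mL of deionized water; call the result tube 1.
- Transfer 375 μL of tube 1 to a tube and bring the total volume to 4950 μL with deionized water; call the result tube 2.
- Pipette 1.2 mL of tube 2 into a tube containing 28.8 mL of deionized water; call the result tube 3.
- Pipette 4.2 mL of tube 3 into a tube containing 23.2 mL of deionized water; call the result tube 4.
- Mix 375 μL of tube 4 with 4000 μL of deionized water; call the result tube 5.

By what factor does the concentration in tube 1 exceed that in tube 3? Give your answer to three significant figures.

Step 1: 0.65 mL + 21.3 mL = 21.95 mL total → factor 21.95/0.65 = 33.769
Step 2: 375 μL brought to 4950 μL → factor 4950/375 = 13.2
Step 3: 1.2 mL + 28.8 mL = 30 mL total → factor 30/1.2 = 25
Dilution factor to tube 1 = 33.769; to tube 3 = 11144
[tube 1]/[tube 3] = (factor to tube 3)/(factor to tube 1) = 11144/33.769 = 330

330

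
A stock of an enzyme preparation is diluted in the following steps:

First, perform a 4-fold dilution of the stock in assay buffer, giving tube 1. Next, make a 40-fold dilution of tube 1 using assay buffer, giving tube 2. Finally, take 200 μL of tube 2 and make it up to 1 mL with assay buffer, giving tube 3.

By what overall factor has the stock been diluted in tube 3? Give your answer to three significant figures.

800

Step 1: 4-fold → factor 4
Step 2: 40-fold → factor 40
Step 3: 200 μL brought to 1 mL → factor 1000/200 = 5
Overall dilution factor = 4 × 40 × 5 = 800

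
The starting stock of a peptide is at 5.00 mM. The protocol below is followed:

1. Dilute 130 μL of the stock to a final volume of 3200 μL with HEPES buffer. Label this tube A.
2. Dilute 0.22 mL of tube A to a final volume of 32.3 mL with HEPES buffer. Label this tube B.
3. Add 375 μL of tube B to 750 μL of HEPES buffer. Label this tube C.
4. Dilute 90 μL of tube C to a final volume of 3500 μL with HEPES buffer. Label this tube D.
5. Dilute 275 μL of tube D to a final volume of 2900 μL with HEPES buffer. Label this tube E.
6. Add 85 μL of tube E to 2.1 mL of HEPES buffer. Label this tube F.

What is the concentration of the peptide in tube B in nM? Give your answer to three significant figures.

Step 1: 130 μL brought to 3200 μL → factor 3200/130 = 24.615
Step 2: 0.22 mL brought to 32.3 mL → factor 32.3/0.22 = 146.82
Dilution factor through tube B = 24.615 × 146.82 = 3614
[tube B] = 5.00 mM / 3614 = 0.001384 mM = 1.38 × 10^3 nM

1.38 × 10^3 nM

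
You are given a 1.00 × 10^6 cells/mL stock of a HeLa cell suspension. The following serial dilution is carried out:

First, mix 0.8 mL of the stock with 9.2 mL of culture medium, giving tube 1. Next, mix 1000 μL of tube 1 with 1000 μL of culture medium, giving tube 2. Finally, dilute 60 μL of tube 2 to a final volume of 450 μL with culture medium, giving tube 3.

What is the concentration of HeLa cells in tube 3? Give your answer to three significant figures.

5.33 × 10^3 cells/mL

Step 1: 0.8 mL + 9.2 mL = 10 mL total → factor 10/0.8 = 12.5
Step 2: 1000 μL + 1000 μL = 2000 μL total → factor 2000/1000 = 2
Step 3: 60 μL brought to 450 μL → factor 450/60 = 7.5
Dilution factor through tube 3 = 12.5 × 2 × 7.5 = 187.5
[tube 3] = 1.00 × 10^6 cells/mL / 187.5 = 5.33 × 10^3 cells/mL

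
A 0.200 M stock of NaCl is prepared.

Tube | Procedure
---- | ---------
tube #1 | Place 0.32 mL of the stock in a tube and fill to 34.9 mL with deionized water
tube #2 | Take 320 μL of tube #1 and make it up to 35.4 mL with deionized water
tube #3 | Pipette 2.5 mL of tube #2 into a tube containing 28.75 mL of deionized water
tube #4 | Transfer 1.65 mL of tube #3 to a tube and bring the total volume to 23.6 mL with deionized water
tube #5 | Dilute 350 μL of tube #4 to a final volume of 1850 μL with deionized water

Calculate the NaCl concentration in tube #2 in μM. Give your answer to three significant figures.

16.6 μM

Step 1: 0.32 mL brought to 34.9 mL → factor 34.9/0.32 = 109.06
Step 2: 320 μL brought to 35.4 mL → factor 35400/320 = 110.62
Dilution factor through tube #2 = 109.06 × 110.62 = 12065
[tube #2] = 0.200 M / 12065 = 1.658 × 10^-5 M = 16.6 μM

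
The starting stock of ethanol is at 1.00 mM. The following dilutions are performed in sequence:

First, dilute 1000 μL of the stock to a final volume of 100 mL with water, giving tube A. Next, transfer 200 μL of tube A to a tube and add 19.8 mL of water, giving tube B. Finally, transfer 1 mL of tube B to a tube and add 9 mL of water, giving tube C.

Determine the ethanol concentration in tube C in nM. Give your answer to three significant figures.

10.0 nM

Step 1: 1000 μL brought to 100 mL → factor 1 × 10^5/1000 = 100
Step 2: 200 μL + 19.8 mL = 20000 μL total → factor 20000/200 = 100
Step 3: 1 mL + 9 mL = 10 mL total → factor 10/1 = 10
Overall dilution factor = 100 × 100 × 10 = 1 × 10^5
Final = 1.00 mM / 1 × 10^5 = 1.000 × 10^-5 mM = 10.0 nM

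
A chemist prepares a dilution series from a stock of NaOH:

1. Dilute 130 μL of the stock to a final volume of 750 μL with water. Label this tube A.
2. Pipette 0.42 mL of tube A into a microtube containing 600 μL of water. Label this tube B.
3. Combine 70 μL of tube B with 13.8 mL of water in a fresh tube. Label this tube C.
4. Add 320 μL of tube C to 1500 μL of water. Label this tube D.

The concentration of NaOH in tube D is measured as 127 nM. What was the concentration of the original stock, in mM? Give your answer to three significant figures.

2.01 mM

Step 1: 130 μL brought to 750 μL → factor 750/130 = 5.7692
Step 2: 0.42 mL + 600 μL = 1.02 mL total → factor 1.02/0.42 = 2.4286
Step 3: 70 μL + 13.8 mL = 13870 μL total → factor 13870/70 = 198.14
Step 4: 320 μL + 1500 μL = 1820 μL total → factor 1820/320 = 5.6875
Overall dilution factor = 5.7692 × 2.4286 × 198.14 × 5.6875 = 15790
Stock = 127 nM × 15790 = 2.005 × 10^6 nM = 2.01 mM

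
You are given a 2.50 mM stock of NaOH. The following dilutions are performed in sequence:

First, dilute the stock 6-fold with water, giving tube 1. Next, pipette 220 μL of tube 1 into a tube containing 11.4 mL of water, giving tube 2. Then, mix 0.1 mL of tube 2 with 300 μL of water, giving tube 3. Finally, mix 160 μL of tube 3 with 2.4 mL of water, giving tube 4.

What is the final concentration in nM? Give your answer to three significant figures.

123 nM

Step 1: 6-fold → factor 6
Step 2: 220 μL + 11.4 mL = 11620 μL total → factor 11620/220 = 52.818
Step 3: 0.1 mL + 300 μL = 0.4 mL total → factor 0.4/0.1 = 4
Step 4: 160 μL + 2.4 mL = 2560 μL total → factor 2560/160 = 16
Overall dilution factor = 6 × 52.818 × 4 × 16 = 20282
Final = 2.50 mM / 20282 = 0.0001233 mM = 123 nM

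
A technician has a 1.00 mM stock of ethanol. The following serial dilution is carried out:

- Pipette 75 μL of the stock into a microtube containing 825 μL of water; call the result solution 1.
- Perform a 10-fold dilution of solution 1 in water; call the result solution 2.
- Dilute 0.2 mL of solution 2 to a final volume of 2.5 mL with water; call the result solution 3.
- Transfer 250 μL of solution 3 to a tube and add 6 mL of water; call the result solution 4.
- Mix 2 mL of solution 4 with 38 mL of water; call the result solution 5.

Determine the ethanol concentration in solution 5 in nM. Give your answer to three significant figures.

Step 1: 75 μL + 825 μL = 900 μL total → factor 900/75 = 12
Step 2: 10-fold → factor 10
Step 3: 0.2 mL brought to 2.5 mL → factor 2.5/0.2 = 12.5
Step 4: 250 μL + 6 mL = 6250 μL total → factor 6250/250 = 25
Step 5: 2 mL + 38 mL = 40 mL total → factor 40/2 = 20
Overall dilution factor = 12 × 10 × 12.5 × 25 × 20 = 7.5 × 10^5
Final = 1.00 mM / 7.5 × 10^5 = 1.333 × 10^-6 mM = 1.33 nM

1.33 nM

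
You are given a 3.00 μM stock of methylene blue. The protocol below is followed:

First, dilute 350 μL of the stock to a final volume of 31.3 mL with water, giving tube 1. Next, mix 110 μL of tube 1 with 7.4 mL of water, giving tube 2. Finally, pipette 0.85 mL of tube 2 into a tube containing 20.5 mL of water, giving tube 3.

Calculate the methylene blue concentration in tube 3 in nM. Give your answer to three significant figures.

Step 1: 350 μL brought to 31.3 mL → factor 31300/350 = 89.429
Step 2: 110 μL + 7.4 mL = 7510 μL total → factor 7510/110 = 68.273
Step 3: 0.85 mL + 20.5 mL = 21.35 mL total → factor 21.35/0.85 = 25.118
Dilution factor through tube 3 = 89.429 × 68.273 × 25.118 = 1.5336 × 10^5
[tube 3] = 3.00 μM / 1.5336 × 10^5 = 1.956 × 10^-5 μM = 0.0196 nM

0.0196 nM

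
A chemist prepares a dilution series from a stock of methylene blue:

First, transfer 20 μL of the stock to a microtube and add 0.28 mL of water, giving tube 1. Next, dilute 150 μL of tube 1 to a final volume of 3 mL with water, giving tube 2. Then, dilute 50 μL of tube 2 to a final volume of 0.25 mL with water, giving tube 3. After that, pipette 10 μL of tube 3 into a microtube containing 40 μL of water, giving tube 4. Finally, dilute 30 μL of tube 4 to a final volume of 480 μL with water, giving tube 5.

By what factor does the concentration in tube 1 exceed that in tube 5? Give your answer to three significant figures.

8.00 × 10^3

Step 1: 20 μL + 0.28 mL = 300 μL total → factor 300/20 = 15
Step 2: 150 μL brought to 3 mL → factor 3000/150 = 20
Step 3: 50 μL brought to 0.25 mL → factor 250/50 = 5
Step 4: 10 μL + 40 μL = 50 μL total → factor 50/10 = 5
Step 5: 30 μL brought to 480 μL → factor 480/30 = 16
Dilution factor to tube 1 = 15; to tube 5 = 1.2 × 10^5
[tube 1]/[tube 5] = (factor to tube 5)/(factor to tube 1) = 1.2 × 10^5/15 = 8.00 × 10^3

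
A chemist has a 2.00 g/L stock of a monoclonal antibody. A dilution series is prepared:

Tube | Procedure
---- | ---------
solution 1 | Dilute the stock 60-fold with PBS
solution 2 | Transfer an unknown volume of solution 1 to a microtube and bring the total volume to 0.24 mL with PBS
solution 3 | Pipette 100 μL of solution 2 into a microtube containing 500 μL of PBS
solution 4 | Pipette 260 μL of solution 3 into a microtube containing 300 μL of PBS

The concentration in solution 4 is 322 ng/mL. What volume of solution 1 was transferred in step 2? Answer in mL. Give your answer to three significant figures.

Step 1: 60-fold → factor 60
Step 2: v brought to 0.24 mL → factor = 0.24 mL/v
Step 3: 100 μL + 500 μL = 600 μL total → factor 600/100 = 6
Step 4: 260 μL + 300 μL = 560 μL total → factor 560/260 = 2.1538
Product of known-step factors = 775.38
Overall factor = 2.00 g/L / (322 ng/mL) = 6211.2
Step-2 factor = 6211.2 / 775.38 = 8.0105
v = 0.24 mL / 8.0105 = 0.0300 mL

0.0300 mL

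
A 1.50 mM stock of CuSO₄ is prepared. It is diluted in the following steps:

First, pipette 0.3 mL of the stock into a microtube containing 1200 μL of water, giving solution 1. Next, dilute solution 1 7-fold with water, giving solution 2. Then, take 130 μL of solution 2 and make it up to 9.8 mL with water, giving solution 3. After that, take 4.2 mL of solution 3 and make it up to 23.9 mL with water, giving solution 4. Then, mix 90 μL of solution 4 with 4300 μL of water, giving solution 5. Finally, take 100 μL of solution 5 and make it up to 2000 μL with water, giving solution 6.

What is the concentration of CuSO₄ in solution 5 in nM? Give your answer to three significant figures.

2.05 nM

Step 1: 0.3 mL + 1200 μL = 1.5 mL total → factor 1.5/0.3 = 5
Step 2: 7-fold → factor 7
Step 3: 130 μL brought to 9.8 mL → factor 9800/130 = 75.385
Step 4: 4.2 mL brought to 23.9 mL → factor 23.9/4.2 = 5.6905
Step 5: 90 μL + 4300 μL = 4390 μL total → factor 4390/90 = 48.778
Dilution factor through solution 5 = 5 × 7 × 75.385 × 5.6905 × 48.778 = 7.3235 × 10^5
[solution 5] = 1.50 mM / 7.3235 × 10^5 = 2.048 × 10^-6 mM = 2.05 nM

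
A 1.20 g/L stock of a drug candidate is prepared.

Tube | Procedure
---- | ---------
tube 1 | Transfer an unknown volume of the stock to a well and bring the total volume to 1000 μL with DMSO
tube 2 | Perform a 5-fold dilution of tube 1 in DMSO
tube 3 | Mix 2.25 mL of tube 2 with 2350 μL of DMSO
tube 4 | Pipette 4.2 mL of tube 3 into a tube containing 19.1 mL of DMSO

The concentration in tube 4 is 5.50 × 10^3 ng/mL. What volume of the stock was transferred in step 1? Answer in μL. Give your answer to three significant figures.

Step 1: v brought to 1000 μL → factor = 1000 μL/v
Step 2: 5-fold → factor 5
Step 3: 2.25 mL + 2350 μL = 4.6 mL total → factor 4.6/2.25 = 2.0444
Step 4: 4.2 mL + 19.1 mL = 23.3 mL total → factor 23.3/4.2 = 5.5476
Product of known-step factors = 56.709
Overall factor = 1.20 g/L / (5.50 × 10^3 ng/mL) = 218.18
Step-1 factor = 218.18 / 56.709 = 3.8474
v = 1000 μL / 3.8474 = 260 μL

260 μL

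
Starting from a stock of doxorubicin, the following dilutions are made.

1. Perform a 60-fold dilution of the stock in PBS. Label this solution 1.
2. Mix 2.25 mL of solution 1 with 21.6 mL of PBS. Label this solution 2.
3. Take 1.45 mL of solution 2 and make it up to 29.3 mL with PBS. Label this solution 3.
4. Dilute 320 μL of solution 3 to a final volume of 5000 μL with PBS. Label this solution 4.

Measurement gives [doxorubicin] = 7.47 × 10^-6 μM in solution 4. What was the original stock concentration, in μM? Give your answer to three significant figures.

1.50 μM

Step 1: 60-fold → factor 60
Step 2: 2.25 mL + 21.6 mL = 23.85 mL total → factor 23.85/2.25 = 10.6
Step 3: 1.45 mL brought to 29.3 mL → factor 29.3/1.45 = 20.207
Step 4: 320 μL brought to 5000 μL → factor 5000/320 = 15.625
Overall dilution factor = 60 × 10.6 × 20.207 × 15.625 = 2.0081 × 10^5
Stock = 7.47 × 10^-6 μM × 2.0081 × 10^5 = 1.50 μM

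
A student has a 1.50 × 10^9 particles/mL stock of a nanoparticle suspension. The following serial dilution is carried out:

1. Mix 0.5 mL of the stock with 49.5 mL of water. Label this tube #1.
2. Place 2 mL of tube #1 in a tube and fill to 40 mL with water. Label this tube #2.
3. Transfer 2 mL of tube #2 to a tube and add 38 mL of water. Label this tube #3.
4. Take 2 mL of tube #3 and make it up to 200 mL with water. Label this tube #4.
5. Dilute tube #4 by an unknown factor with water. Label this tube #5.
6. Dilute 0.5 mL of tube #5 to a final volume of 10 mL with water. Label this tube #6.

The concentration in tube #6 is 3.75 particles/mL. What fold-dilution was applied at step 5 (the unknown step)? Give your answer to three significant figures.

5.00-fold

Step 1: 0.5 mL + 49.5 mL = 50 mL total → factor 50/0.5 = 100
Step 2: 2 mL brought to 40 mL → factor 40/2 = 20
Step 3: 2 mL + 38 mL = 40 mL total → factor 40/2 = 20
Step 4: 2 mL brought to 200 mL → factor 200/2 = 100
Step 5: unknown factor x
Step 6: 0.5 mL brought to 10 mL → factor 10/0.5 = 20
Product of known-step factors = 8 × 10^7
Overall factor = 1.50 × 10^9 particles/mL / (3.75 particles/mL) = 4 × 10^8
x = 4 × 10^8 / 8 × 10^7 = 5.00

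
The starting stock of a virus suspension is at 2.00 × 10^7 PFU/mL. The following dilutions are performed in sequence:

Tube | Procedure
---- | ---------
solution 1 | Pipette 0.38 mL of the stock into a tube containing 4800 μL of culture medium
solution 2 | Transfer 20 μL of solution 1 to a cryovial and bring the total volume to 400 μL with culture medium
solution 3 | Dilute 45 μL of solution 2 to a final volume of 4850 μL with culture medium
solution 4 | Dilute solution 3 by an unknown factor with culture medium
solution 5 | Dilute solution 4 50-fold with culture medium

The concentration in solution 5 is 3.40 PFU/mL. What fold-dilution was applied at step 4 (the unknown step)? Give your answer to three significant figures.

4.00-fold

Step 1: 0.38 mL + 4800 μL = 5.18 mL total → factor 5.18/0.38 = 13.632
Step 2: 20 μL brought to 400 μL → factor 400/20 = 20
Step 3: 45 μL brought to 4850 μL → factor 4850/45 = 107.78
Step 4: unknown factor x
Step 5: 50-fold → factor 50
Product of known-step factors = 1.4692 × 10^6
Overall factor = 2.00 × 10^7 PFU/mL / (3.40 PFU/mL) = 5.8824 × 10^6
x = 5.8824 × 10^6 / 1.4692 × 10^6 = 4.00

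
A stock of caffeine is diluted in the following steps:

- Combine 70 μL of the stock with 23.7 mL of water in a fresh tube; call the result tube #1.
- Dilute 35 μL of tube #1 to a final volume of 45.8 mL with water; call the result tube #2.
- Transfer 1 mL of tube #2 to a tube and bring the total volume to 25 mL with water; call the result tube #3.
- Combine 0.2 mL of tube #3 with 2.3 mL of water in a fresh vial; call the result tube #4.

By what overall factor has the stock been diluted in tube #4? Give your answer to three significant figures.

1.39 × 10^8

Step 1: 70 μL + 23.7 mL = 23770 μL total → factor 23770/70 = 339.57
Step 2: 35 μL brought to 45.8 mL → factor 45800/35 = 1308.6
Step 3: 1 mL brought to 25 mL → factor 25/1 = 25
Step 4: 0.2 mL + 2.3 mL = 2.5 mL total → factor 2.5/0.2 = 12.5
Overall dilution factor = 339.57 × 1308.6 × 25 × 12.5 = 1.3886 × 10^8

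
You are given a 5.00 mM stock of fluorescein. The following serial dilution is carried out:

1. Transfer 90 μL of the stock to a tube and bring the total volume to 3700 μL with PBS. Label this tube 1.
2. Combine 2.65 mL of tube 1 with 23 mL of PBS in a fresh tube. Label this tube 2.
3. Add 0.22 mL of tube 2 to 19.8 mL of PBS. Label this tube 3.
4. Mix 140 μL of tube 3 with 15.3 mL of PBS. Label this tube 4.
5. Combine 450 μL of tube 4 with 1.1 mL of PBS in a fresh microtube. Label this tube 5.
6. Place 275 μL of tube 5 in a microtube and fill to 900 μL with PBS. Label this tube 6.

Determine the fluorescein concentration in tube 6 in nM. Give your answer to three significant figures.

Step 1: 90 μL brought to 3700 μL → factor 3700/90 = 41.111
Step 2: 2.65 mL + 23 mL = 25.65 mL total → factor 25.65/2.65 = 9.6792
Step 3: 0.22 mL + 19.8 mL = 20.02 mL total → factor 20.02/0.22 = 91
Step 4: 140 μL + 15.3 mL = 15440 μL total → factor 15440/140 = 110.29
Step 5: 450 μL + 1.1 mL = 1550 μL total → factor 1550/450 = 3.4444
Step 6: 275 μL brought to 900 μL → factor 900/275 = 3.2727
Overall dilution factor = 41.111 × 9.6792 × 91 × 110.29 × 3.4444 × 3.2727 = 4.5018 × 10^7
Final = 5.00 mM / 4.5018 × 10^7 = 1.111 × 10^-7 mM = 0.111 nM

0.111 nM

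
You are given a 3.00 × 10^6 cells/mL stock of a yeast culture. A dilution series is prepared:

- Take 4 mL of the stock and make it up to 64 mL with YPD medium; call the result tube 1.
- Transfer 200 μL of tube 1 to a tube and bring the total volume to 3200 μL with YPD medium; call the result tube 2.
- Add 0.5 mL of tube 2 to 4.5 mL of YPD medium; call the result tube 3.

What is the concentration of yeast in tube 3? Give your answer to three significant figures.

1.17 × 10^3 cells/mL

Step 1: 4 mL brought to 64 mL → factor 64/4 = 16
Step 2: 200 μL brought to 3200 μL → factor 3200/200 = 16
Step 3: 0.5 mL + 4.5 mL = 5 mL total → factor 5/0.5 = 10
Overall dilution factor = 16 × 16 × 10 = 2560
Final = 3.00 × 10^6 cells/mL / 2560 = 1.17 × 10^3 cells/mL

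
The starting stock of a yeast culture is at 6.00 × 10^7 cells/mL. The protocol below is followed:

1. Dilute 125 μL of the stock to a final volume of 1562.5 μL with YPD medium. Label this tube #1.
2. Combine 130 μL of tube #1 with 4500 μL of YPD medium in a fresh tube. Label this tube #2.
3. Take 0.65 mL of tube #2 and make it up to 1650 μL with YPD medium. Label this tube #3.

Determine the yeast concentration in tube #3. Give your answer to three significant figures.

5.31 × 10^4 cells/mL

Step 1: 125 μL brought to 1562.5 μL → factor 1562.5/125 = 12.5
Step 2: 130 μL + 4500 μL = 4630 μL total → factor 4630/130 = 35.615
Step 3: 0.65 mL brought to 1650 μL → factor 1.65/0.65 = 2.5385
Overall dilution factor = 12.5 × 35.615 × 2.5385 = 1130.1
Final = 6.00 × 10^7 cells/mL / 1130.1 = 5.31 × 10^4 cells/mL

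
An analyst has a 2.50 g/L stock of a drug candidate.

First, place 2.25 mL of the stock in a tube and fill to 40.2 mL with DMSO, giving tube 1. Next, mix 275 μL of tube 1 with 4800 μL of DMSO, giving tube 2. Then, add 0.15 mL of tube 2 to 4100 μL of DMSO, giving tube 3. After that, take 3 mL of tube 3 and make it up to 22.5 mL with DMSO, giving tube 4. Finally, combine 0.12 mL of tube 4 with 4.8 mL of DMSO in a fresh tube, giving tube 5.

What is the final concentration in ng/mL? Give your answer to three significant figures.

0.870 ng/mL

Step 1: 2.25 mL brought to 40.2 mL → factor 40.2/2.25 = 17.867
Step 2: 275 μL + 4800 μL = 5075 μL total → factor 5075/275 = 18.455
Step 3: 0.15 mL + 4100 μL = 4.25 mL total → factor 4.25/0.15 = 28.333
Step 4: 3 mL brought to 22.5 mL → factor 22.5/3 = 7.5
Step 5: 0.12 mL + 4.8 mL = 4.92 mL total → factor 4.92/0.12 = 41
Overall dilution factor = 17.867 × 18.455 × 28.333 × 7.5 × 41 = 2.8727 × 10^6
Final = 2.50 g/L / 2.8727 × 10^6 = 8.703 × 10^-7 g/L = 0.870 ng/mL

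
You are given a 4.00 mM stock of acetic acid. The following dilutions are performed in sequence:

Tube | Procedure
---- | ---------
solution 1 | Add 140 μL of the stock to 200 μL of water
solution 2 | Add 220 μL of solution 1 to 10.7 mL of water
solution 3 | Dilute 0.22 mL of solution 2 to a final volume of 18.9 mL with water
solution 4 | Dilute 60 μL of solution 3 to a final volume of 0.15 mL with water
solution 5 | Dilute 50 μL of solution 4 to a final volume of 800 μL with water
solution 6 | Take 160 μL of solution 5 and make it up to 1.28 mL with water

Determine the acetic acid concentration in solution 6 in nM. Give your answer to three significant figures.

1.21 nM

Step 1: 140 μL + 200 μL = 340 μL total → factor 340/140 = 2.4286
Step 2: 220 μL + 10.7 mL = 10920 μL total → factor 10920/220 = 49.636
Step 3: 0.22 mL brought to 18.9 mL → factor 18.9/0.22 = 85.909
Step 4: 60 μL brought to 0.15 mL → factor 150/60 = 2.5
Step 5: 50 μL brought to 800 μL → factor 800/50 = 16
Step 6: 160 μL brought to 1.28 mL → factor 1280/160 = 8
Overall dilution factor = 2.4286 × 49.636 × 85.909 × 2.5 × 16 × 8 = 3.3139 × 10^6
Final = 4.00 mM / 3.3139 × 10^6 = 1.207 × 10^-6 mM = 1.21 nM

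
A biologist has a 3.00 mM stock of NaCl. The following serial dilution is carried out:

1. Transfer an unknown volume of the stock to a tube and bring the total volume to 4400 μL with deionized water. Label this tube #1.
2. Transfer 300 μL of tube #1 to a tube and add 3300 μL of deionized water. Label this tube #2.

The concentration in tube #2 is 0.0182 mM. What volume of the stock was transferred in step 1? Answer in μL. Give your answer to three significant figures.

Step 1: v brought to 4400 μL → factor = 4400 μL/v
Step 2: 300 μL + 3300 μL = 3600 μL total → factor 3600/300 = 12
Product of known-step factors = 12
Overall factor = 3.00 mM / (0.0182 mM) = 164.84
Step-1 factor = 164.84 / 12 = 13.736
v = 4400 μL / 13.736 = 320 μL

320 μL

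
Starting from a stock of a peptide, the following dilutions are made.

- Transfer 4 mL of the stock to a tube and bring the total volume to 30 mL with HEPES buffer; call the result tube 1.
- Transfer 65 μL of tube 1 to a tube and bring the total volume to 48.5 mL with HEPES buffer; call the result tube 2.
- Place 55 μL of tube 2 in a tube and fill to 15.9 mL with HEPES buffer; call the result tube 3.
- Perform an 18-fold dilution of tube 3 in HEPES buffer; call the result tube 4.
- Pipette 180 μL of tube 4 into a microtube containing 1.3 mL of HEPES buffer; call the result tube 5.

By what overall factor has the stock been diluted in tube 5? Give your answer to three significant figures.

Step 1: 4 mL brought to 30 mL → factor 30/4 = 7.5
Step 2: 65 μL brought to 48.5 mL → factor 48500/65 = 746.15
Step 3: 55 μL brought to 15.9 mL → factor 15900/55 = 289.09
Step 4: 18-fold → factor 18
Step 5: 180 μL + 1.3 mL = 1480 μL total → factor 1480/180 = 8.2222
Overall dilution factor = 7.5 × 746.15 × 289.09 × 18 × 8.2222 = 2.3943 × 10^8

2.39 × 10^8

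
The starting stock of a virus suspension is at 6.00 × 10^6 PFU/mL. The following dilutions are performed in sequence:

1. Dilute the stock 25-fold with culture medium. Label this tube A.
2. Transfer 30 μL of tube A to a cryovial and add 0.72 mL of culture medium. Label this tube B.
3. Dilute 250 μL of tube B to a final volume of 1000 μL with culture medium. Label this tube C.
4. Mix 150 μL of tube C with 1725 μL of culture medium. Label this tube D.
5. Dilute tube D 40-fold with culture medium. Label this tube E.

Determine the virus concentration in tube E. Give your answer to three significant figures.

Step 1: 25-fold → factor 25
Step 2: 30 μL + 0.72 mL = 750 μL total → factor 750/30 = 25
Step 3: 250 μL brought to 1000 μL → factor 1000/250 = 4
Step 4: 150 μL + 1725 μL = 1875 μL total → factor 1875/150 = 12.5
Step 5: 40-fold → factor 40
Overall dilution factor = 25 × 25 × 4 × 12.5 × 40 = 1.25 × 10^6
Final = 6.00 × 10^6 PFU/mL / 1.25 × 10^6 = 4.80 PFU/mL

4.80 PFU/mL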